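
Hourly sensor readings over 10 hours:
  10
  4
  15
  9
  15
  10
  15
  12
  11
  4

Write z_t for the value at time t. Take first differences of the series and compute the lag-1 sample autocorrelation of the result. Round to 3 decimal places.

-0.670

First differences Δz: -6, 11, -6, 6, -5, 5, -3, -1, -7
Mean of differences = -0.6667
Numerator Σ(Δz_t−Δz̄)(Δz_{t+1}−Δz̄) = -223.7778
Denominator Σ(Δz_t−Δz̄)² = 334.0000
r_1(Δz) = -223.7778 / 334.0000 = -0.670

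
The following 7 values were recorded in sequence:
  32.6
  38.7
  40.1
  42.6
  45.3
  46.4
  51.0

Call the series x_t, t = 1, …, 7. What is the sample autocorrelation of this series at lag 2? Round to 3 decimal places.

0.192

Mean x̄ = (32.6 + 38.7 + 40.1 + 42.6 + 45.3 + 46.4 + 51.0)/7 = 42.3857
Σ(x_t−x̄)(x_{t+2}−x̄) = (22.3673) + (-0.7898) + (-6.6612) + (0.8602) + (25.1045) = 40.8810
Denominator Σ(x_t−x̄)² = 213.4286
r_2 = 40.8810 / 213.4286 = 0.192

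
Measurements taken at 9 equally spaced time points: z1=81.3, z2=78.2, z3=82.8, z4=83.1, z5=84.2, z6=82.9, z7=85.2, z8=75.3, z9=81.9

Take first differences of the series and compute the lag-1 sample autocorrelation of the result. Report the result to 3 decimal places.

-0.581

First differences Δz: -3.1, 4.6, 0.3, 1.1, -1.3, 2.3, -9.9, 6.6
Mean of differences = 0.0750
Numerator Σ(Δz_t−Δz̄)(Δz_{t+1}−Δz̄) = -104.8681
Denominator Σ(Δz_t−Δz̄)² = 180.5750
r_1(Δz) = -104.8681 / 180.5750 = -0.581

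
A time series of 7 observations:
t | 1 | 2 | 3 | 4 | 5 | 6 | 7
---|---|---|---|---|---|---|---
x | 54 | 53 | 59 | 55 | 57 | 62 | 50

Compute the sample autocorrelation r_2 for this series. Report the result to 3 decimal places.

-0.118

Mean x̄ = (54 + 53 + 59 + 55 + 57 + 62 + 50)/7 = 55.7143
Σ(x_t−x̄)(x_{t+2}−x̄) = (-5.6327) + (1.9388) + (4.2245) + (-4.4898) + (-7.3469) = -11.3061
Denominator Σ(x_t−x̄)² = 95.4286
r_2 = -11.3061 / 95.4286 = -0.118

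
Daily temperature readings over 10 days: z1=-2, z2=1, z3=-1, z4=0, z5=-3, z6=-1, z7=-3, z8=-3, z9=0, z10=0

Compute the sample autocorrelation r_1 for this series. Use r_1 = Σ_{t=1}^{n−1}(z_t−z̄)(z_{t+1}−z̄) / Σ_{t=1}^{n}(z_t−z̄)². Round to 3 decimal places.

Mean z̄ = (-2 + 1 − 1 + 0 − 3 − 1 − 3 − 3 + 0 + 0)/10 = -1.2000
Numerator Σ_{t=1}^{9}(z_t−z̄)(z_{t+1}−z̄) = -1.4400
Denominator Σ(z_t−z̄)² = 19.6000
r_1 = -1.4400 / 19.6000 = -0.073

-0.073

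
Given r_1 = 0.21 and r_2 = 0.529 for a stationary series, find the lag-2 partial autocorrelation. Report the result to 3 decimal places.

0.507

φ_{22} = (r_2 − r_1²) / (1 − r_1²)
r_1² = (0.21)² = 0.0441
Numerator = 0.529 − 0.0441 = 0.4849; denominator = 1 − 0.0441 = 0.9559
φ_{22} = 0.4849 / 0.9559 = 0.507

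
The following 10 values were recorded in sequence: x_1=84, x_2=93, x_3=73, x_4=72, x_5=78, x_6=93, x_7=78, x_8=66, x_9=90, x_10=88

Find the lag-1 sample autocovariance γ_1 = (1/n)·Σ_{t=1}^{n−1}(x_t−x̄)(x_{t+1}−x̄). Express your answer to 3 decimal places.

-5.775

Mean x̄ = (84 + 93 + 73 + 72 + 78 + 93 + 78 + 66 + 90 + 88)/10 = 81.5000
Σ_{t=1}^{9}(x_t−x̄)(x_{t+1}−x̄) = -57.7500
γ_1 = -57.7500 / 10 = -5.775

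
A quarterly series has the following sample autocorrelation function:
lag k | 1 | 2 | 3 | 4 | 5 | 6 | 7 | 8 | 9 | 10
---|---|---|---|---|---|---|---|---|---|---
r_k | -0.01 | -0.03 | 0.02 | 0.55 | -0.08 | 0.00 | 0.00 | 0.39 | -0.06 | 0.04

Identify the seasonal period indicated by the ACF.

4

The largest autocorrelation is r_4 = 0.55, with a weaker echo at lag 8 (0.39); the remaining lags stay at or below 0.04.
The dominant spike at lag 4 indicates a seasonal period of 4.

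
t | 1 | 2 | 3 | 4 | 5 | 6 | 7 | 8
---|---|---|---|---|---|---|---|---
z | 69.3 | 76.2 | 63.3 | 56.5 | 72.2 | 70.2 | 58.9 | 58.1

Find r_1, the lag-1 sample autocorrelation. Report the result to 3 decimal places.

Mean z̄ = (69.3 + 76.2 + 63.3 + 56.5 + 72.2 + 70.2 + 58.9 + 58.1)/8 = 65.5875
Deviations from mean: 3.7125, 10.6125, -2.2875, -9.0875, 6.6125, 4.6125, -6.6875, -7.4875
Numerator Σ_{t=1}^{7}(z_t−z̄)(z_{t+1}−z̄) = 25.5461
Denominator Σ(z_t−z̄)² = 380.0088
r_1 = 25.5461 / 380.0088 = 0.067

0.067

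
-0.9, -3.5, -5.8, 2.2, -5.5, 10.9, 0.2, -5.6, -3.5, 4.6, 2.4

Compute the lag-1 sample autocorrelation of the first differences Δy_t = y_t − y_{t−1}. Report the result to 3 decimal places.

First differences Δy: -2.6, -2.3, 8.0, -7.7, 16.4, -10.7, -5.8, 2.1, 8.1, -2.2
Mean of differences = 0.3300
Numerator Σ(Δy_t−Δȳ)(Δy_{t+1}−Δȳ) = -329.4919
Denominator Σ(Δy_t−Δȳ)² = 626.2010
r_1(Δy) = -329.4919 / 626.2010 = -0.526

-0.526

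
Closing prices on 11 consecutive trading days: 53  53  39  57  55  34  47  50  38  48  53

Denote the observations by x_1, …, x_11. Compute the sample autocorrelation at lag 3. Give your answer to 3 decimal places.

Mean x̄ = (53 + 53 + 39 + 57 + 55 + 34 + 47 + 50 + 38 + 48 + 53)/11 = 47.9091
Numerator Σ_{t=1}^{8}(x_t−x̄)(x_{t+3}−x̄) = 361.2479
Denominator Σ(x_t−x̄)² = 586.9091
r_3 = 361.2479 / 586.9091 = 0.616

0.616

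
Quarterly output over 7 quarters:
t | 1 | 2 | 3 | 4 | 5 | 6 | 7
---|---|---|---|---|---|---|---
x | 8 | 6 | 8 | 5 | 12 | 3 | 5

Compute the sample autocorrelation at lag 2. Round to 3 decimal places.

0.136

Mean x̄ = (8 + 6 + 8 + 5 + 12 + 3 + 5)/7 = 6.7143
Deviations from mean: 1.2857, -0.7143, 1.2857, -1.7143, 5.2857, -3.7143, -1.7143
Numerator Σ_{t=1}^{5}(x_t−x̄)(x_{t+2}−x̄) = 6.9796
Denominator Σ(x_t−x̄)² = 51.4286
r_2 = 6.9796 / 51.4286 = 0.136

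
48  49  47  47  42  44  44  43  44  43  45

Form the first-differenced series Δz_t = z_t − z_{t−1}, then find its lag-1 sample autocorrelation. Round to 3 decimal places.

First differences Δz: 1, -2, 0, -5, 2, 0, -1, 1, -1, 2
Mean of differences = -0.3000
Numerator Σ(Δz_t−Δz̄)(Δz_{t+1}−Δz̄) = -17.8900
Denominator Σ(Δz_t−Δz̄)² = 40.1000
r_1(Δz) = -17.8900 / 40.1000 = -0.446

-0.446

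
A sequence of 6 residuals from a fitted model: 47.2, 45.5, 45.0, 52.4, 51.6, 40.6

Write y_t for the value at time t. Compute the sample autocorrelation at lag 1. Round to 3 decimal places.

Mean ȳ = (47.2 + 45.5 + 45.0 + 52.4 + 51.6 + 40.6)/6 = 47.0500
Deviations from mean: 0.1500, -1.5500, -2.0500, 5.3500, 4.5500, -6.4500
Σ(y_t−ȳ)(y_{t+1}−ȳ) = (-0.2325) + (3.1775) + (-10.9675) + (24.3425) + (-29.3475) = -13.0275
Denominator Σ(y_t−ȳ)² = 97.5550
r_1 = -13.0275 / 97.5550 = -0.134

-0.134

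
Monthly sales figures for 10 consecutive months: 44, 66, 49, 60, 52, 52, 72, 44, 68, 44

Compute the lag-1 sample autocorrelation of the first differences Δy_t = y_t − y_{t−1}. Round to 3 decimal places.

First differences Δy: 22, -17, 11, -8, 0, 20, -28, 24, -24
Mean of differences = 0.0000
Numerator Σ(Δy_t−Δȳ)(Δy_{t+1}−Δȳ) = -2457.0000
Denominator Σ(Δy_t−Δȳ)² = 3294.0000
r_1(Δy) = -2457.0000 / 3294.0000 = -0.746

-0.746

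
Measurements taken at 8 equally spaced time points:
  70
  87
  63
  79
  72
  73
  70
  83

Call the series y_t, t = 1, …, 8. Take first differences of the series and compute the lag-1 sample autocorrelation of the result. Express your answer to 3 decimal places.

First differences Δy: 17, -24, 16, -7, 1, -3, 13
Mean of differences = 1.8571
Numerator Σ(Δy_t−Δȳ)(Δy_{t+1}−Δȳ) = -924.8776
Denominator Σ(Δy_t−Δȳ)² = 1324.8571
r_1(Δy) = -924.8776 / 1324.8571 = -0.698

-0.698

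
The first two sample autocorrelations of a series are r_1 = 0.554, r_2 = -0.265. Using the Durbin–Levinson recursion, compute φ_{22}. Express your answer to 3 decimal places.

-0.825

φ_{22} = (r_2 − r_1²) / (1 − r_1²)
r_1² = (0.554)² = 0.306916
Numerator = -0.265 − 0.3069 = -0.5719; denominator = 1 − 0.3069 = 0.6931
φ_{22} = -0.5719 / 0.6931 = -0.825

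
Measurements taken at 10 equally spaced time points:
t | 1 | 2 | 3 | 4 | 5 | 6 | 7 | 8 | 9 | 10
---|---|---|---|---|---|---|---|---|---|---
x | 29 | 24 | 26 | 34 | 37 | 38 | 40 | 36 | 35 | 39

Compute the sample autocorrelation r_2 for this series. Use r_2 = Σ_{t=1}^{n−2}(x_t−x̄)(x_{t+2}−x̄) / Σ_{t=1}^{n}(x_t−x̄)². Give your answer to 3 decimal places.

0.212

Mean x̄ = (29 + 24 + 26 + 34 + 37 + 38 + 40 + 36 + 35 + 39)/10 = 33.8000
Numerator Σ_{t=1}^{8}(x_t−x̄)(x_{t+2}−x̄) = 59.3200
Denominator Σ(x_t−x̄)² = 279.6000
r_2 = 59.3200 / 279.6000 = 0.212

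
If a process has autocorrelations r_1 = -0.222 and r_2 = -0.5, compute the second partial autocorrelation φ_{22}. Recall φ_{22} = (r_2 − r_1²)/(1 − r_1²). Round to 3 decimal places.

-0.578

φ_{22} = (r_2 − r_1²) / (1 − r_1²)
r_1² = (-0.222)² = 0.049284
Numerator = -0.5 − 0.0493 = -0.5493; denominator = 1 − 0.0493 = 0.9507
φ_{22} = -0.5493 / 0.9507 = -0.578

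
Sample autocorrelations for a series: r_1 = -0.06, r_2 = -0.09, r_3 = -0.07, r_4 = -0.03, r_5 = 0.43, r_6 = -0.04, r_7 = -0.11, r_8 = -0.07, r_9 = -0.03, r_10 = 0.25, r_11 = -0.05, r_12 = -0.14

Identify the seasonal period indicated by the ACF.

5

The largest autocorrelation is r_5 = 0.43, with a weaker echo at lag 10 (0.25); the remaining lags stay at or below -0.03.
The dominant spike at lag 5 indicates a seasonal period of 5.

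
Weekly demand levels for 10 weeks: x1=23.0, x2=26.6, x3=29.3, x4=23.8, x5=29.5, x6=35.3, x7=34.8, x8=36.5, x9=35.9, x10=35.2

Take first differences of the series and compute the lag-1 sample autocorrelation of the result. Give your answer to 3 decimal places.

First differences Δx: 3.6, 2.7, -5.5, 5.7, 5.8, -0.5, 1.7, -0.6, -0.7
Mean of differences = 1.3556
Numerator Σ(Δx_t−Δx̄)(Δx_{t+1}−Δx̄) = -22.2142
Denominator Σ(Δx_t−Δx̄)² = 104.0822
r_1(Δx) = -22.2142 / 104.0822 = -0.213

-0.213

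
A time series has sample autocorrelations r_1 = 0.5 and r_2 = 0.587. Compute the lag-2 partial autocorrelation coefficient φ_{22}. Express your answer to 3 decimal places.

0.449

φ_{22} = (r_2 − r_1²) / (1 − r_1²)
r_1² = (0.5)² = 0.25
Numerator = 0.587 − 0.2500 = 0.3370; denominator = 1 − 0.2500 = 0.7500
φ_{22} = 0.3370 / 0.7500 = 0.449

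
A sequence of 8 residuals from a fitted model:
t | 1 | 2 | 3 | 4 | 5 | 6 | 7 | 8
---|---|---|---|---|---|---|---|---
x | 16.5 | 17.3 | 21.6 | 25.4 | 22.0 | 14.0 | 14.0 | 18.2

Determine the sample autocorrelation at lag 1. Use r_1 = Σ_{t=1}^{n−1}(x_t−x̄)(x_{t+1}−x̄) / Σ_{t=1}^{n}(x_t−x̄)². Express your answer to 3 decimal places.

Mean x̄ = (16.5 + 17.3 + 21.6 + 25.4 + 22.0 + 14.0 + 14.0 + 18.2)/8 = 18.6250
Deviations from mean: -2.1250, -1.3250, 2.9750, 6.7750, 3.3750, -4.6250, -4.6250, -0.4250
Σ(x_t−x̄)(x_{t+1}−x̄) = (2.8156) + (-3.9419) + (20.1556) + (22.8656) + (-15.6094) + (21.3906) + (1.9656) = 49.6419
Denominator Σ(x_t−x̄)² = 115.3750
r_1 = 49.6419 / 115.3750 = 0.430

0.430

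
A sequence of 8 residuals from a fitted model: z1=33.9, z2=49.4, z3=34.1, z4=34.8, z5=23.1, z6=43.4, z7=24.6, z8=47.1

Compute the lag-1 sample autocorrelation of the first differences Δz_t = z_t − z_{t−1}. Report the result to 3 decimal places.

First differences Δz: 15.5, -15.3, 0.7, -11.7, 20.3, -18.8, 22.5
Mean of differences = 1.8857
Numerator Σ(Δz_t−Δz̄)(Δz_{t+1}−Δz̄) = -1254.9902
Denominator Σ(Δz_t−Δz̄)² = 1858.6086
r_1(Δz) = -1254.9902 / 1858.6086 = -0.675

-0.675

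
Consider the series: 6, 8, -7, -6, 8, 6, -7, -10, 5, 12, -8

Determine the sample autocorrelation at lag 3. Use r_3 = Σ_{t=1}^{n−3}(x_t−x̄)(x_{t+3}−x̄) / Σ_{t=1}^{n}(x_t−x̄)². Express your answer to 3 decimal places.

Mean x̄ = (6 + 8 − 7 − 6 + 8 + 6 − 7 − 10 + 5 + 12 − 8)/11 = 0.6364
Numerator Σ_{t=1}^{8}(x_t−x̄)(x_{t+3}−x̄) = -21.4876
Denominator Σ(x_t−x̄)² = 662.5455
r_3 = -21.4876 / 662.5455 = -0.032

-0.032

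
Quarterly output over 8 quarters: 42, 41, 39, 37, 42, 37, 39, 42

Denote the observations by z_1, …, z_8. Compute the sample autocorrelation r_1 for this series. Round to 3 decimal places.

Mean z̄ = (42 + 41 + 39 + 37 + 42 + 37 + 39 + 42)/8 = 39.8750
Σ(z_t−z̄)(z_{t+1}−z̄) = (2.3906) + (-0.9844) + (2.5156) + (-6.1094) + (-6.1094) + (2.5156) + (-1.8594) = -7.6406
Denominator Σ(z_t−z̄)² = 32.8750
r_1 = -7.6406 / 32.8750 = -0.232

-0.232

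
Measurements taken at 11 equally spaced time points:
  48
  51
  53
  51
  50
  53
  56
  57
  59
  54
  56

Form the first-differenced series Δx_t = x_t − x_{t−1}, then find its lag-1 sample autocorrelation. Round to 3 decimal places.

-0.126

First differences Δx: 3, 2, -2, -1, 3, 3, 1, 2, -5, 2
Mean of differences = 0.8000
Numerator Σ(Δx_t−Δx̄)(Δx_{t+1}−Δx̄) = -8.0400
Denominator Σ(Δx_t−Δx̄)² = 63.6000
r_1(Δx) = -8.0400 / 63.6000 = -0.126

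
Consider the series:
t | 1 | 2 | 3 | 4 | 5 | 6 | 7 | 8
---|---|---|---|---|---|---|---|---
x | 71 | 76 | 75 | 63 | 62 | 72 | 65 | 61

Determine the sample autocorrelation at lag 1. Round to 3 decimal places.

Mean x̄ = (71 + 76 + 75 + 63 + 62 + 72 + 65 + 61)/8 = 68.1250
Σ(x_t−x̄)(x_{t+1}−x̄) = (22.6406) + (54.1406) + (-35.2344) + (31.3906) + (-23.7344) + (-12.1094) + (22.2656) = 59.3594
Denominator Σ(x_t−x̄)² = 256.8750
r_1 = 59.3594 / 256.8750 = 0.231

0.231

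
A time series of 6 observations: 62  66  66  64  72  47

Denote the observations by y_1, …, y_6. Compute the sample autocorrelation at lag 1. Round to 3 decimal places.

-0.346

Mean ȳ = (62 + 66 + 66 + 64 + 72 + 47)/6 = 62.8333
Numerator Σ_{t=1}^{5}(y_t−ȳ)(y_{t+1}−ȳ) = -123.3611
Denominator Σ(y_t−ȳ)² = 356.8333
r_1 = -123.3611 / 356.8333 = -0.346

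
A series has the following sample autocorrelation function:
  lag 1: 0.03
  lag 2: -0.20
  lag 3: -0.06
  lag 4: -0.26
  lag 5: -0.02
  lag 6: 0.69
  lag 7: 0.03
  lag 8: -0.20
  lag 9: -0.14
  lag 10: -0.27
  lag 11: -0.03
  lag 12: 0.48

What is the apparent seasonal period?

The largest autocorrelation is r_6 = 0.69, with a weaker echo at lag 12 (0.48); the remaining lags stay at or below 0.03.
The dominant spike at lag 6 indicates a seasonal period of 6.

6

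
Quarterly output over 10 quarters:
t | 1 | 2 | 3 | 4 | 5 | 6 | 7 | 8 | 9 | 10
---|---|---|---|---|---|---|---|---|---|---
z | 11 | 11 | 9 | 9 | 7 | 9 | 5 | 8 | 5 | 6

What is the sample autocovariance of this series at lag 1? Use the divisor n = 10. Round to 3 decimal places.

1.400

Mean z̄ = (11 + 11 + 9 + 9 + 7 + 9 + 5 + 8 + 5 + 6)/10 = 8.0000
Σ_{t=1}^{9}(z_t−z̄)(z_{t+1}−z̄) = 14.0000
γ_1 = 14.0000 / 10 = 1.400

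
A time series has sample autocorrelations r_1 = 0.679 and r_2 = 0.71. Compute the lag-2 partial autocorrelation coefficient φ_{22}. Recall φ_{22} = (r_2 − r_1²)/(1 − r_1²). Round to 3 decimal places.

0.462

φ_{22} = (r_2 − r_1²) / (1 − r_1²)
r_1² = (0.679)² = 0.461041
Numerator = 0.71 − 0.4610 = 0.2490; denominator = 1 − 0.4610 = 0.5390
φ_{22} = 0.2490 / 0.5390 = 0.462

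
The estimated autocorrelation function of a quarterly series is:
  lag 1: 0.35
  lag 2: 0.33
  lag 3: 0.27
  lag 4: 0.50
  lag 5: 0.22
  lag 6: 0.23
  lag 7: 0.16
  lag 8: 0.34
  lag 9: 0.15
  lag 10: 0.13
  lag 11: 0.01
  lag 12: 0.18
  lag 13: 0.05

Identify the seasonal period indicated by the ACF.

4

The largest autocorrelation is r_4 = 0.50; the remaining lags stay at or below 0.35. The elevated value at lag 1 (0.35), dropping to 0.33 at lag 2, reflects decaying short-term dependence rather than seasonality.
The dominant spike at lag 4 indicates a seasonal period of 4.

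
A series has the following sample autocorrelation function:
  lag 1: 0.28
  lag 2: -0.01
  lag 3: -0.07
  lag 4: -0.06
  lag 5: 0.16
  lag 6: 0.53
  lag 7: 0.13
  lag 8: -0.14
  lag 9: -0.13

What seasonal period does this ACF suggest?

The largest autocorrelation is r_6 = 0.53; the remaining lags stay at or below 0.28.
The dominant spike at lag 6 indicates a seasonal period of 6.

6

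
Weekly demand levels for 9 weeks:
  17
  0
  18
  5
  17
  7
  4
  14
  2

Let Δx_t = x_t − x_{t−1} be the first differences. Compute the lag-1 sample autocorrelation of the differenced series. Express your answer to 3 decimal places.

First differences Δx: -17, 18, -13, 12, -10, -3, 10, -12
Mean of differences = -1.8750
Numerator Σ(Δx_t−Δx̄)(Δx_{t+1}−Δx̄) = -913.2656
Denominator Σ(Δx_t−Δx̄)² = 1250.8750
r_1(Δx) = -913.2656 / 1250.8750 = -0.730

-0.730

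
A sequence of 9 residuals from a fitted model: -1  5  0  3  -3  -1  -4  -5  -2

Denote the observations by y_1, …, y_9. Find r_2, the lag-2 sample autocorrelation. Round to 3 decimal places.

0.374

Mean ȳ = (-1 + 5 + 0 + 3 − 3 − 1 − 4 − 5 − 2)/9 = -0.8889
Numerator Σ_{t=1}^{7}(y_t−ȳ)(y_{t+2}−ȳ) = 30.9753
Denominator Σ(y_t−ȳ)² = 82.8889
r_2 = 30.9753 / 82.8889 = 0.374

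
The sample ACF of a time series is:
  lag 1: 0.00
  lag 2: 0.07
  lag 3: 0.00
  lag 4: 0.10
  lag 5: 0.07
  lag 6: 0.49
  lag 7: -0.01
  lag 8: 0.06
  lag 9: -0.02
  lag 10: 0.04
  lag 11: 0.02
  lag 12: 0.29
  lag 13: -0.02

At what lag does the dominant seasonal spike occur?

The largest autocorrelation is r_6 = 0.49, with a weaker echo at lag 12 (0.29); the remaining lags stay at or below 0.10.
The dominant spike at lag 6 indicates a seasonal period of 6.

6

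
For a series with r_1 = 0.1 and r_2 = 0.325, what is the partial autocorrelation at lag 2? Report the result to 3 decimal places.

φ_{22} = (r_2 − r_1²) / (1 − r_1²)
r_1² = (0.1)² = 0.01
Numerator = 0.325 − 0.0100 = 0.3150; denominator = 1 − 0.0100 = 0.9900
φ_{22} = 0.3150 / 0.9900 = 0.318

0.318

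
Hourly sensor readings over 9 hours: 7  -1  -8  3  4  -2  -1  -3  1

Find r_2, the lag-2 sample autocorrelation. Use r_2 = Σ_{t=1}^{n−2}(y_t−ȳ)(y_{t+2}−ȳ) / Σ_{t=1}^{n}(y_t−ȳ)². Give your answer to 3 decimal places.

-0.623

Mean ȳ = (7 − 1 − 8 + 3 + 4 − 2 − 1 − 3 + 1)/9 = 0.0000
Σ(y_t−ȳ)(y_{t+2}−ȳ) = (-56.0000) + (-3.0000) + (-32.0000) + (-6.0000) + (-4.0000) + (6.0000) + (-1.0000) = -96.0000
Denominator Σ(y_t−ȳ)² = 154.0000
r_2 = -96.0000 / 154.0000 = -0.623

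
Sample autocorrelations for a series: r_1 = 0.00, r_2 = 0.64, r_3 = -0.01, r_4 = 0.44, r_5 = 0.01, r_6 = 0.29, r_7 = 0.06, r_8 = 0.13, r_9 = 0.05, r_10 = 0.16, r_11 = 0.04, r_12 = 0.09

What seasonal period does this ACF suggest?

2

The largest autocorrelation is r_2 = 0.64, with weaker echoes at lags 4 (0.44), 6 (0.29) and 10 (0.16); the remaining lags stay at or below 0.13.
The dominant spike at lag 2 indicates a seasonal period of 2.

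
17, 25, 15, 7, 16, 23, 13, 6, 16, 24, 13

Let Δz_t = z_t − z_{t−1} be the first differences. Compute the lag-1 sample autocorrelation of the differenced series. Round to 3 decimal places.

-0.111

First differences Δz: 8, -10, -8, 9, 7, -10, -7, 10, 8, -11
Mean of differences = -0.4000
Numerator Σ(Δz_t−Δz̄)(Δz_{t+1}−Δz̄) = -87.5600
Denominator Σ(Δz_t−Δz̄)² = 790.4000
r_1(Δz) = -87.5600 / 790.4000 = -0.111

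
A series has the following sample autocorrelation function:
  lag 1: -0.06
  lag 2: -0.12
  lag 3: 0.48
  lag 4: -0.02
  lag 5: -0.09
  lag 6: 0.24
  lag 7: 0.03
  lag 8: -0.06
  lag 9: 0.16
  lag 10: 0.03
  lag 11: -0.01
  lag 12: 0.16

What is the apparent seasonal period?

3

The largest autocorrelation is r_3 = 0.48, with weaker echoes at lags 6 (0.24), 9 (0.16) and 12 (0.16); the remaining lags stay at or below 0.03.
The dominant spike at lag 3 indicates a seasonal period of 3.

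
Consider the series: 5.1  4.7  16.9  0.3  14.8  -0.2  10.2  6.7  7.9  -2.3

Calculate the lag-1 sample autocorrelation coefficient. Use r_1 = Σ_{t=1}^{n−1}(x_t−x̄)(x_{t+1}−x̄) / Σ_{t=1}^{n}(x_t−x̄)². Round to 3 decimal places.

Mean x̄ = (5.1 + 4.7 + 16.9 + 0.3 + 14.8 − 0.2 + 10.2 + 6.7 + 7.9 − 2.3)/10 = 6.4100
Numerator Σ_{t=1}^{9}(x_t−x̄)(x_{t+1}−x̄) = -223.0111
Denominator Σ(x_t−x̄)² = 358.6290
r_1 = -223.0111 / 358.6290 = -0.622

-0.622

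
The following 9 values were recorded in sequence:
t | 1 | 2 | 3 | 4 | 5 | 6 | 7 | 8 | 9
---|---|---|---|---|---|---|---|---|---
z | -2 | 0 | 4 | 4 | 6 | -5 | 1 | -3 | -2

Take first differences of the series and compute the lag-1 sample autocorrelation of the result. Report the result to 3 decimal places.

First differences Δz: 2, 4, 0, 2, -11, 6, -4, 1
Mean of differences = 0.0000
Numerator Σ(Δz_t−Δz̄)(Δz_{t+1}−Δz̄) = -108.0000
Denominator Σ(Δz_t−Δz̄)² = 198.0000
r_1(Δz) = -108.0000 / 198.0000 = -0.545

-0.545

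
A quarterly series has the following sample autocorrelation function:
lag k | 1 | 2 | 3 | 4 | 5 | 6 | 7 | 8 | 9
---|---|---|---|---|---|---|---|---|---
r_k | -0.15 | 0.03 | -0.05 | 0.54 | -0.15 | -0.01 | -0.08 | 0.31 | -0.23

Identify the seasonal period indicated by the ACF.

The largest autocorrelation is r_4 = 0.54, with a weaker echo at lag 8 (0.31); the remaining lags stay at or below 0.03.
The dominant spike at lag 4 indicates a seasonal period of 4.

4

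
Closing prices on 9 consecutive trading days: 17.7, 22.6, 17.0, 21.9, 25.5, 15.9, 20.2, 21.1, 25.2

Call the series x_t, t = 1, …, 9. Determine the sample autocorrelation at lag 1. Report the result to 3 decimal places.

-0.322

Mean x̄ = (17.7 + 22.6 + 17.0 + 21.9 + 25.5 + 15.9 + 20.2 + 21.1 + 25.2)/9 = 20.7889
Numerator Σ_{t=1}^{8}(x_t−x̄)(x_{t+1}−x̄) = -30.3957
Denominator Σ(x_t−x̄)² = 94.4089
r_1 = -30.3957 / 94.4089 = -0.322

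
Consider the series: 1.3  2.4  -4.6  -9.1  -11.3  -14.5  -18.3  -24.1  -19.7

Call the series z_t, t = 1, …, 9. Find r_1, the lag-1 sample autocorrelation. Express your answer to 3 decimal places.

0.725

Mean z̄ = (1.3 + 2.4 − 4.6 − 9.1 − 11.3 − 14.5 − 18.3 − 24.1 − 19.7)/9 = -10.8778
Numerator Σ_{t=1}^{8}(z_t−z̄)(z_{t+1}−z̄) = 498.6606
Denominator Σ(z_t−z̄)² = 688.2156
r_1 = 498.6606 / 688.2156 = 0.725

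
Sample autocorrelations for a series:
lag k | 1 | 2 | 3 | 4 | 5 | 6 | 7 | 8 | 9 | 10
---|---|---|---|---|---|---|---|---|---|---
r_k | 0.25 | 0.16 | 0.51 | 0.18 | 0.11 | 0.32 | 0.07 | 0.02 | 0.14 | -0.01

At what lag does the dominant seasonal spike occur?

The largest autocorrelation is r_3 = 0.51, with a weaker echo at lag 6 (0.32); the remaining lags stay at or below 0.25.
The dominant spike at lag 3 indicates a seasonal period of 3.

3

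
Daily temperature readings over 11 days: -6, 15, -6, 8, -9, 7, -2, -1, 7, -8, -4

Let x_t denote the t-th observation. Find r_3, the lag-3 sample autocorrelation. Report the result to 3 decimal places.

Mean x̄ = (-6 + 15 − 6 + 8 − 9 + 7 − 2 − 1 + 7 − 8 − 4)/11 = 0.0909
Numerator Σ_{t=1}^{8}(x_t−x̄)(x_{t+3}−x̄) = -163.2975
Denominator Σ(x_t−x̄)² = 624.9091
r_3 = -163.2975 / 624.9091 = -0.261

-0.261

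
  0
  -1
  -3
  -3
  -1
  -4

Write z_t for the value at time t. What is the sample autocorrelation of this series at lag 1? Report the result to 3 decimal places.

Mean z̄ = (0 − 1 − 3 − 3 − 1 − 4)/6 = -2.0000
Σ(z_t−z̄)(z_{t+1}−z̄) = (2.0000) + (-1.0000) + (1.0000) + (-1.0000) + (-2.0000) = -1.0000
Denominator Σ(z_t−z̄)² = 12.0000
r_1 = -1.0000 / 12.0000 = -0.083

-0.083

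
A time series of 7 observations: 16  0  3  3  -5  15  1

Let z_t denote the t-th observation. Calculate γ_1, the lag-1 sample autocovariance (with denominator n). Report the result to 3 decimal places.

Mean z̄ = (16 + 0 + 3 + 3 − 5 + 15 + 1)/7 = 4.7143
Deviations: 11.2857, -4.7143, -1.7143, -1.7143, -9.7143, 10.2857, -3.7143
Σ_{t=1}^{6}(z_t−z̄)(z_{t+1}−z̄) = -163.6531
γ_1 = -163.6531 / 7 = -23.379

-23.379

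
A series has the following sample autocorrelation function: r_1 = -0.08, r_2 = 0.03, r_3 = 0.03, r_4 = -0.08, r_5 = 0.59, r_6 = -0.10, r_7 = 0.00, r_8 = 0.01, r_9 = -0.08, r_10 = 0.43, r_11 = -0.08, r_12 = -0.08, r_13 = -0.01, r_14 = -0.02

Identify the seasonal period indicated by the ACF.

The largest autocorrelation is r_5 = 0.59, with a weaker echo at lag 10 (0.43); the remaining lags stay at or below 0.03.
The dominant spike at lag 5 indicates a seasonal period of 5.

5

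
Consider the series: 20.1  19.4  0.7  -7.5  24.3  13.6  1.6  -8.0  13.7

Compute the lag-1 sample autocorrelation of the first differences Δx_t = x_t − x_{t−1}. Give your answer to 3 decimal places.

First differences Δx: -0.7, -18.7, -8.2, 31.8, -10.7, -12.0, -9.6, 21.7
Mean of differences = -0.8000
Numerator Σ(Δx_t−Δx̄)(Δx_{t+1}−Δx̄) = -421.8700
Denominator Σ(Δx_t−Δx̄)² = 2245.0800
r_1(Δx) = -421.8700 / 2245.0800 = -0.188

-0.188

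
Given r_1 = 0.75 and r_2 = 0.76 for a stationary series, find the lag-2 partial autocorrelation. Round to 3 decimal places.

0.451

φ_{22} = (r_2 − r_1²) / (1 − r_1²)
r_1² = (0.75)² = 0.5625
Numerator = 0.76 − 0.5625 = 0.1975; denominator = 1 − 0.5625 = 0.4375
φ_{22} = 0.1975 / 0.4375 = 0.451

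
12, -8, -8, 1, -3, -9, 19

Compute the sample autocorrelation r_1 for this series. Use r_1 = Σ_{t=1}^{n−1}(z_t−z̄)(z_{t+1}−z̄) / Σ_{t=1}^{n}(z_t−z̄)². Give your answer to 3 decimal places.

Mean z̄ = (12 − 8 − 8 + 1 − 3 − 9 + 19)/7 = 0.5714
Numerator Σ_{t=1}^{6}(z_t−z̄)(z_{t+1}−z̄) = -171.8980
Denominator Σ(z_t−z̄)² = 721.7143
r_1 = -171.8980 / 721.7143 = -0.238

-0.238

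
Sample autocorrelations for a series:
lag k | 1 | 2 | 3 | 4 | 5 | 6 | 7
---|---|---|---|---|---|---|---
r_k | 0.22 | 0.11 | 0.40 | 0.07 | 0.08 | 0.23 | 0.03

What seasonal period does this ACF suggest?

The largest autocorrelation is r_3 = 0.40, with a weaker echo at lag 6 (0.23); the remaining lags stay at or below 0.22. The elevated value at lag 1 (0.22), dropping to 0.11 at lag 2, reflects decaying short-term dependence rather than seasonality.
The dominant spike at lag 3 indicates a seasonal period of 3.

3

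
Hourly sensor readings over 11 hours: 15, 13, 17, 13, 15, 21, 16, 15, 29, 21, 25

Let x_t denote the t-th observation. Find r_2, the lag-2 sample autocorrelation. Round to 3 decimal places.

Mean x̄ = (15 + 13 + 17 + 13 + 15 + 21 + 16 + 15 + 29 + 21 + 25)/11 = 18.1818
Numerator Σ_{t=1}^{9}(x_t−x̄)(x_{t+2}−x̄) = 58.9339
Denominator Σ(x_t−x̄)² = 269.6364
r_2 = 58.9339 / 269.6364 = 0.219

0.219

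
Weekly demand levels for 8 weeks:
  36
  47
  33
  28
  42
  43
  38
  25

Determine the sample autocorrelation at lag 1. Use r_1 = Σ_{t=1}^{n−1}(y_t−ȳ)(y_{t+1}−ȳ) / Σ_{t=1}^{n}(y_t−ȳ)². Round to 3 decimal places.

-0.076

Mean ȳ = (36 + 47 + 33 + 28 + 42 + 43 + 38 + 25)/8 = 36.5000
Numerator Σ_{t=1}^{7}(y_t−ȳ)(y_{t+1}−ȳ) = -30.7500
Denominator Σ(y_t−ȳ)² = 402.0000
r_1 = -30.7500 / 402.0000 = -0.076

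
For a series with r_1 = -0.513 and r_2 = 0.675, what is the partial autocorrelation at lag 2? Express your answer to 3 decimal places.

0.559

φ_{22} = (r_2 − r_1²) / (1 − r_1²)
r_1² = (-0.513)² = 0.263169
Numerator = 0.675 − 0.2632 = 0.4118; denominator = 1 − 0.2632 = 0.7368
φ_{22} = 0.4118 / 0.7368 = 0.559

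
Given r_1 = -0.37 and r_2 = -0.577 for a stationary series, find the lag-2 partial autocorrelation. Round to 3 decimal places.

φ_{22} = (r_2 − r_1²) / (1 − r_1²)
r_1² = (-0.37)² = 0.1369
Numerator = -0.577 − 0.1369 = -0.7139; denominator = 1 − 0.1369 = 0.8631
φ_{22} = -0.7139 / 0.8631 = -0.827

-0.827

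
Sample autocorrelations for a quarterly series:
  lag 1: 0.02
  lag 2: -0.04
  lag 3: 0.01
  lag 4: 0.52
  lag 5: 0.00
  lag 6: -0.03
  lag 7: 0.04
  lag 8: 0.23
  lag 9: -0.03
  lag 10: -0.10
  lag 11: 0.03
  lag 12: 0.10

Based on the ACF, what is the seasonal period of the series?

4

The largest autocorrelation is r_4 = 0.52, with a weaker echo at lag 8 (0.23); the remaining lags stay at or below 0.10.
The dominant spike at lag 4 indicates a seasonal period of 4.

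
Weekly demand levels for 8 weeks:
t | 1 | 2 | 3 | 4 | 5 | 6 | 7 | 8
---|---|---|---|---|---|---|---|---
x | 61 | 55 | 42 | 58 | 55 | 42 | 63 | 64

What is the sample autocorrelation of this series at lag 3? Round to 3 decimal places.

Mean x̄ = (61 + 55 + 42 + 58 + 55 + 42 + 63 + 64)/8 = 55.0000
Deviations from mean: 6.0000, 0.0000, -13.0000, 3.0000, 0.0000, -13.0000, 8.0000, 9.0000
Σ(x_t−x̄)(x_{t+3}−x̄) = (18.0000) + (0.0000) + (169.0000) + (24.0000) + (0.0000) = 211.0000
Denominator Σ(x_t−x̄)² = 528.0000
r_3 = 211.0000 / 528.0000 = 0.400

0.400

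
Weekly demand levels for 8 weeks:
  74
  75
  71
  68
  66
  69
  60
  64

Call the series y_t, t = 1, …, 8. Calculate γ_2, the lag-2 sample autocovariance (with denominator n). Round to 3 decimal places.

2.871

Mean ȳ = (74 + 75 + 71 + 68 + 66 + 69 + 60 + 64)/8 = 68.3750
Deviations: 5.6250, 6.6250, 2.6250, -0.3750, -2.3750, 0.6250, -8.3750, -4.3750
Σ_{t=1}^{6}(y_t−ȳ)(y_{t+2}−ȳ) = 22.9688
γ_2 = 22.9688 / 8 = 2.871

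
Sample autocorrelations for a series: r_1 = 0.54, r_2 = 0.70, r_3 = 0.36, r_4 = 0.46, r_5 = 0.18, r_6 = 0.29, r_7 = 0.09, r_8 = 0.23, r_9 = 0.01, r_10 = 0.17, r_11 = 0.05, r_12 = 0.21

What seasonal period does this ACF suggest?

The largest autocorrelation is r_2 = 0.70; the remaining lags stay at or below 0.54.
The dominant spike at lag 2 indicates a seasonal period of 2.

2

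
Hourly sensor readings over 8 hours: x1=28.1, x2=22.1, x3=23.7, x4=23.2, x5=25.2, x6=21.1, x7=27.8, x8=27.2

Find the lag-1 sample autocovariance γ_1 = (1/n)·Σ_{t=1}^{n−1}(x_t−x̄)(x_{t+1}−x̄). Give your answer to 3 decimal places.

-1.275

Mean x̄ = (28.1 + 22.1 + 23.7 + 23.2 + 25.2 + 21.1 + 27.8 + 27.2)/8 = 24.8000
Deviations: 3.3000, -2.7000, -1.1000, -1.6000, 0.4000, -3.7000, 3.0000, 2.4000
Σ_{t=1}^{7}(x_t−x̄)(x_{t+1}−x̄) = -10.2000
γ_1 = -10.2000 / 8 = -1.275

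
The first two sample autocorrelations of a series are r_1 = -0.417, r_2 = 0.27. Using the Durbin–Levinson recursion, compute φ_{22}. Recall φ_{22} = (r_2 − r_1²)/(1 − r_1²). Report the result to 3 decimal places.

φ_{22} = (r_2 − r_1²) / (1 − r_1²)
r_1² = (-0.417)² = 0.173889
Numerator = 0.27 − 0.1739 = 0.0961; denominator = 1 − 0.1739 = 0.8261
φ_{22} = 0.0961 / 0.8261 = 0.116

0.116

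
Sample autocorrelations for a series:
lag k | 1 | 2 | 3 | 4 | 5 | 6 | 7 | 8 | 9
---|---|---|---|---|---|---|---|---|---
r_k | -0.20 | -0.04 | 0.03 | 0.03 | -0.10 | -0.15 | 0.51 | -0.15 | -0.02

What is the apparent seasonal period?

7

The largest autocorrelation is r_7 = 0.51; the remaining lags stay at or below 0.03.
The dominant spike at lag 7 indicates a seasonal period of 7.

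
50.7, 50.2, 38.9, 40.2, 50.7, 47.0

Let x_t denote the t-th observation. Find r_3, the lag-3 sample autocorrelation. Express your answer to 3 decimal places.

-0.102

Mean x̄ = (50.7 + 50.2 + 38.9 + 40.2 + 50.7 + 47.0)/6 = 46.2833
Σ(x_t−x̄)(x_{t+3}−x̄) = (-26.8681) + (17.2986) + (-5.2914) = -14.8608
Denominator Σ(x_t−x̄)² = 146.3883
r_3 = -14.8608 / 146.3883 = -0.102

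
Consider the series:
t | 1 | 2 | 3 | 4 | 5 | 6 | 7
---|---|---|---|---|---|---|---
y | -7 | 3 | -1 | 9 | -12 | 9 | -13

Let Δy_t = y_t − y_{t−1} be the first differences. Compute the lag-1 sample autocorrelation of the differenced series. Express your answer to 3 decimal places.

-0.754

First differences Δy: 10, -4, 10, -21, 21, -22
Mean of differences = -1.0000
Numerator Σ(Δy_t−Δȳ)(Δy_{t+1}−Δȳ) = -1188.0000
Denominator Σ(Δy_t−Δȳ)² = 1576.0000
r_1(Δy) = -1188.0000 / 1576.0000 = -0.754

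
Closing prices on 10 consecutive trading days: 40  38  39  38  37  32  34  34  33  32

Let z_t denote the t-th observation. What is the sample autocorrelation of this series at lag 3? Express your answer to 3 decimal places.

0.132

Mean z̄ = (40 + 38 + 39 + 38 + 37 + 32 + 34 + 34 + 33 + 32)/10 = 35.7000
Numerator Σ_{t=1}^{7}(z_t−z̄)(z_{t+3}−z̄) = 10.8300
Denominator Σ(z_t−z̄)² = 82.1000
r_3 = 10.8300 / 82.1000 = 0.132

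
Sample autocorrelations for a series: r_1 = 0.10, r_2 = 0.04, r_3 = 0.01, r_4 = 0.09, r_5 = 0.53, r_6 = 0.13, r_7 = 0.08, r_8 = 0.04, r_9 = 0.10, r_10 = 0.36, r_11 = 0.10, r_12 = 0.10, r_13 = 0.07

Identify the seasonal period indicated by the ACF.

The largest autocorrelation is r_5 = 0.53, with a weaker echo at lag 10 (0.36); the remaining lags stay at or below 0.13.
The dominant spike at lag 5 indicates a seasonal period of 5.

5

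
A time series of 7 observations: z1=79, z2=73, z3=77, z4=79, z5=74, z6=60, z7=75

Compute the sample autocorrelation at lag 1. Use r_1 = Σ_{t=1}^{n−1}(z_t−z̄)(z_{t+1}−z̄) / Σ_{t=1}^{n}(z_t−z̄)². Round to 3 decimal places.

-0.031

Mean z̄ = (79 + 73 + 77 + 79 + 74 + 60 + 75)/7 = 73.8571
Deviations from mean: 5.1429, -0.8571, 3.1429, 5.1429, 0.1429, -13.8571, 1.1429
Σ(z_t−z̄)(z_{t+1}−z̄) = (-4.4082) + (-2.6939) + (16.1633) + (0.7347) + (-1.9796) + (-15.8367) = -8.0204
Denominator Σ(z_t−z̄)² = 256.8571
r_1 = -8.0204 / 256.8571 = -0.031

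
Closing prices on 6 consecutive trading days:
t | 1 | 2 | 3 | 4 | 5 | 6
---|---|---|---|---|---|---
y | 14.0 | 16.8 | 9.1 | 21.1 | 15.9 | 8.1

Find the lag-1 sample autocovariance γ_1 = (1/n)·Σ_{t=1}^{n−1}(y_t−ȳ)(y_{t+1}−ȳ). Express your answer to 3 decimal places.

Mean ȳ = (14.0 + 16.8 + 9.1 + 21.1 + 15.9 + 8.1)/6 = 14.1667
Deviations: -0.1667, 2.6333, -5.0667, 6.9333, 1.7333, -6.0667
Σ_{t=1}^{5}(y_t−ȳ)(y_{t+1}−ȳ) = -47.4078
γ_1 = -47.4078 / 6 = -7.901

-7.901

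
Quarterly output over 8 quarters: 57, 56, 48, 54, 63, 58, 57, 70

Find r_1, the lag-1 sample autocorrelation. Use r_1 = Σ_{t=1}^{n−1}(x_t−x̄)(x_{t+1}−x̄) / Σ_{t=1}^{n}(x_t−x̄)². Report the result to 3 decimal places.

0.098

Mean x̄ = (57 + 56 + 48 + 54 + 63 + 58 + 57 + 70)/8 = 57.8750
Σ(x_t−x̄)(x_{t+1}−x̄) = (1.6406) + (18.5156) + (38.2656) + (-19.8594) + (0.6406) + (-0.1094) + (-10.6094) = 28.4844
Denominator Σ(x_t−x̄)² = 290.8750
r_1 = 28.4844 / 290.8750 = 0.098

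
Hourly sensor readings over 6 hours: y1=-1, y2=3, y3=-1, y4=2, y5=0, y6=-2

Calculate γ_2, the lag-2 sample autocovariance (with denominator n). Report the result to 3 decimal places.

0.463

Mean ȳ = (-1 + 3 − 1 + 2 + 0 − 2)/6 = 0.1667
Deviations: -1.1667, 2.8333, -1.1667, 1.8333, -0.1667, -2.1667
Σ_{t=1}^{4}(y_t−ȳ)(y_{t+2}−ȳ) = 2.7778
γ_2 = 2.7778 / 6 = 0.463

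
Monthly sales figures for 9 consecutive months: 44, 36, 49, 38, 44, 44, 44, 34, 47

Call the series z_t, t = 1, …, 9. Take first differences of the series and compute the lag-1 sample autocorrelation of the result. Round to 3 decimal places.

-0.672

First differences Δz: -8, 13, -11, 6, 0, 0, -10, 13
Mean of differences = 0.3750
Numerator Σ(Δz_t−Δz̄)(Δz_{t+1}−Δz̄) = -442.3906
Denominator Σ(Δz_t−Δz̄)² = 657.8750
r_1(Δz) = -442.3906 / 657.8750 = -0.672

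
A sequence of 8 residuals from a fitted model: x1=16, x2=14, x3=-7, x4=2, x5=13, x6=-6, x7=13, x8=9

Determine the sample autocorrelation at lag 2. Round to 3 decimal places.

Mean x̄ = (16 + 14 − 7 + 2 + 13 − 6 + 13 + 9)/8 = 6.7500
Deviations from mean: 9.2500, 7.2500, -13.7500, -4.7500, 6.2500, -12.7500, 6.2500, 2.2500
Σ(x_t−x̄)(x_{t+2}−x̄) = (-127.1875) + (-34.4375) + (-85.9375) + (60.5625) + (39.0625) + (-28.6875) = -176.6250
Denominator Σ(x_t−x̄)² = 595.5000
r_2 = -176.6250 / 595.5000 = -0.297

-0.297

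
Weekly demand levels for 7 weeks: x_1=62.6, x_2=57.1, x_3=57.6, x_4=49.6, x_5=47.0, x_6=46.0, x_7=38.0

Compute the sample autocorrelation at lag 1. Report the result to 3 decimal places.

Mean x̄ = (62.6 + 57.1 + 57.6 + 49.6 + 47.0 + 46.0 + 38.0)/7 = 51.1286
Deviations from mean: 11.4714, 5.9714, 6.4714, -1.5286, -4.1286, -5.1286, -13.1286
Σ(x_t−x̄)(x_{t+1}−x̄) = (68.5008) + (38.6437) + (-9.8920) + (6.3108) + (21.1737) + (67.3308) = 192.0678
Denominator Σ(x_t−x̄)² = 427.1743
r_1 = 192.0678 / 427.1743 = 0.450

0.450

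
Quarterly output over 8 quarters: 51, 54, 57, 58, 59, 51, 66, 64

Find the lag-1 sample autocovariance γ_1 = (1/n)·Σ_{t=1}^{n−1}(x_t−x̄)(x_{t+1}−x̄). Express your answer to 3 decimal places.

Mean x̄ = (51 + 54 + 57 + 58 + 59 + 51 + 66 + 64)/8 = 57.5000
Σ_{t=1}^{7}(x_t−x̄)(x_{t+1}−x̄) = 15.2500
γ_1 = 15.2500 / 8 = 1.906

1.906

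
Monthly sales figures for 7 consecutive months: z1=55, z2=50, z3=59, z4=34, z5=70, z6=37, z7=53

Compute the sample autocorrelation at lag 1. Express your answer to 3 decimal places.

Mean z̄ = (55 + 50 + 59 + 34 + 70 + 37 + 53)/7 = 51.1429
Deviations from mean: 3.8571, -1.1429, 7.8571, -17.1429, 18.8571, -14.1429, 1.8571
Σ(z_t−z̄)(z_{t+1}−z̄) = (-4.4082) + (-8.9796) + (-134.6939) + (-323.2653) + (-266.6939) + (-26.2653) = -764.3061
Denominator Σ(z_t−z̄)² = 930.8571
r_1 = -764.3061 / 930.8571 = -0.821

-0.821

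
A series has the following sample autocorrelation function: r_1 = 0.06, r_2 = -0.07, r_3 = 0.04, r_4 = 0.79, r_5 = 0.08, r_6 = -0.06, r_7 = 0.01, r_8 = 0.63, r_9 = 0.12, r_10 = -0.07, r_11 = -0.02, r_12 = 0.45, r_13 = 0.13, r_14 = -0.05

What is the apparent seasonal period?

The largest autocorrelation is r_4 = 0.79, with weaker echoes at lags 8 (0.63) and 12 (0.45); the remaining lags stay at or below 0.13.
The dominant spike at lag 4 indicates a seasonal period of 4.

4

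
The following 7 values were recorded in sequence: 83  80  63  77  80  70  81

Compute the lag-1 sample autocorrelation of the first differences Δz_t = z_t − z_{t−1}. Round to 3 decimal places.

First differences Δz: -3, -17, 14, 3, -10, 11
Mean of differences = -0.3333
Numerator Σ(Δz_t−Δz̄)(Δz_{t+1}−Δz̄) = -288.4444
Denominator Σ(Δz_t−Δz̄)² = 723.3333
r_1(Δz) = -288.4444 / 723.3333 = -0.399

-0.399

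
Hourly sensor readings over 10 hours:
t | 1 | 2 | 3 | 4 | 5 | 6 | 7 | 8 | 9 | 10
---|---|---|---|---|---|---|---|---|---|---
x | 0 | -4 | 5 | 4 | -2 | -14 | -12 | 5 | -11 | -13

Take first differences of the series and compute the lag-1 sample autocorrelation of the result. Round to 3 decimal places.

First differences Δx: -4, 9, -1, -6, -12, 2, 17, -16, -2
Mean of differences = -1.4444
Numerator Σ(Δx_t−Δx̄)(Δx_{t+1}−Δx̄) = -209.1975
Denominator Σ(Δx_t−Δx̄)² = 812.2222
r_1(Δx) = -209.1975 / 812.2222 = -0.258

-0.258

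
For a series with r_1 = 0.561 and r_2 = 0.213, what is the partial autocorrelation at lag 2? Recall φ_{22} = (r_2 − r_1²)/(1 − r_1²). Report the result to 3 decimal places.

φ_{22} = (r_2 − r_1²) / (1 − r_1²)
r_1² = (0.561)² = 0.314721
Numerator = 0.213 − 0.3147 = -0.1017; denominator = 1 − 0.3147 = 0.6853
φ_{22} = -0.1017 / 0.6853 = -0.148

-0.148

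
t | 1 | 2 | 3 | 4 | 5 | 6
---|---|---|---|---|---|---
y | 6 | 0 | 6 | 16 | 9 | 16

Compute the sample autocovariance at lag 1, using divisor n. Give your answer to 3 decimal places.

Mean ȳ = (6 + 0 + 6 + 16 + 9 + 16)/6 = 8.8333
Σ_{t=1}^{5}(y_t−ȳ)(y_{t+1}−ȳ) = 32.1389
γ_1 = 32.1389 / 6 = 5.356

5.356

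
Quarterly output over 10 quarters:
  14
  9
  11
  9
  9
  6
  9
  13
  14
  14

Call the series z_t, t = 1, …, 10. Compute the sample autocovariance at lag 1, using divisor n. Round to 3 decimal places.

Mean z̄ = (14 + 9 + 11 + 9 + 9 + 6 + 9 + 13 + 14 + 14)/10 = 10.8000
Σ_{t=1}^{9}(z_t−z̄)(z_{t+1}−z̄) = 27.3600
γ_1 = 27.3600 / 10 = 2.736

2.736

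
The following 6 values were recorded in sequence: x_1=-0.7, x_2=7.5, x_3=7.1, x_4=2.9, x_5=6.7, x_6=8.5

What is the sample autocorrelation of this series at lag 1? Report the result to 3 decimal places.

Mean x̄ = (-0.7 + 7.5 + 7.1 + 2.9 + 6.7 + 8.5)/6 = 5.3333
Deviations from mean: -6.0333, 2.1667, 1.7667, -2.4333, 1.3667, 3.1667
Σ(x_t−x̄)(x_{t+1}−x̄) = (-13.0722) + (3.8278) + (-4.2989) + (-3.3256) + (4.3278) = -12.5411
Denominator Σ(x_t−x̄)² = 62.0333
r_1 = -12.5411 / 62.0333 = -0.202

-0.202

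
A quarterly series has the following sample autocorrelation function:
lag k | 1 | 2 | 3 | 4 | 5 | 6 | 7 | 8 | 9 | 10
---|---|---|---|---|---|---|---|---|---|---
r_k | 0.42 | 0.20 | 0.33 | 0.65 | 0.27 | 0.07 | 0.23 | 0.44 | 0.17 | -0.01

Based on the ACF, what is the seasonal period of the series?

The largest autocorrelation is r_4 = 0.65, with a weaker echo at lag 8 (0.44); the remaining lags stay at or below 0.42. The elevated value at lag 1 (0.42), dropping to 0.20 at lag 2, reflects decaying short-term dependence rather than seasonality.
The dominant spike at lag 4 indicates a seasonal period of 4.

4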